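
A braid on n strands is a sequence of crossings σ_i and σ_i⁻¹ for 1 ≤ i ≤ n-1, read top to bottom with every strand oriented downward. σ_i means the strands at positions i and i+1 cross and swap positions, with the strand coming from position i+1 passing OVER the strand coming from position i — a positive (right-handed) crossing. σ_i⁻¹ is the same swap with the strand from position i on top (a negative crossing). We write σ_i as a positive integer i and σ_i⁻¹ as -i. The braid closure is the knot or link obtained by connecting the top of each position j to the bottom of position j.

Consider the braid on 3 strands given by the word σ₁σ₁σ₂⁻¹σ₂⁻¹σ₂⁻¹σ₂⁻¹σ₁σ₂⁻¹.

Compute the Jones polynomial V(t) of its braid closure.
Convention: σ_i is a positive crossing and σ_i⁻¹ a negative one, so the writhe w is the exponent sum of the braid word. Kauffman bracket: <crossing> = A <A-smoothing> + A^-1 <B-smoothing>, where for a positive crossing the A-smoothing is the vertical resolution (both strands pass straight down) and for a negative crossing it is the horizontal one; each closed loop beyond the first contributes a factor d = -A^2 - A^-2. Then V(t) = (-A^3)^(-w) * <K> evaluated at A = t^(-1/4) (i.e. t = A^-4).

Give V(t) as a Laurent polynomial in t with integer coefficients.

Braid: s1 s1 s2^-1 s2^-1 s2^-1 s2^-1 s1 s2^-1 on 3 strands, 8 crossings.
Writhe w = (#positive) - (#negative) = 3 - 5 = -2.
State-sum expansion of <K>. There are 2^8 = 256 states.
Each crossing splits two ways (0=vertical, 1=horizontal). The state's weight is A^(#A-smoothings - #B-smoothings) * d^(loops - 1).
Tabulate the states by total A-exponent and number of loops L (A-exp: L × count):
  A^8: L=6 ×1
  A^6: L=5 ×8
  A^4: L=4 ×27, L=6 ×1
  A^2: L=3 ×48, L=5 ×8
  A^0: L=2 ×47, L=4 ×22, L=6 ×1
  A^-2: L=1 ×23, L=3 ×29, L=5 ×4
  A^-4: L=2 ×22, L=4 ×6
  A^-6: L=3 ×8
  A^-8: L=4 ×1
Each group contributes A^e * Σ count * d^(L-1):
Powers of d = -A^2 - A^-2: d^2 = A^4 + 2 + A^-4; d^3 = -A^6 - 3*A^2 - 3*A^-2 - A^-6; d^4 = A^8 + 4*A^4 + 6 + 4*A^-4 + A^-8; d^5 = -A^10 - 5*A^6 - 10*A^2 - 10*A^-2 - 5*A^-6 - A^-10.
  A^8 * (d^5) = -A^18 - 5*A^14 - 10*A^10 - 10*A^6 - 5*A^2 - A^-2
  A^6 * (8*d^4) = 8*A^14 + 32*A^10 + 48*A^6 + 32*A^2 + 8*A^-2
  A^4 * (27*d^3 + d^5) = -A^14 - 32*A^10 - 91*A^6 - 91*A^2 - 32*A^-2 - A^-6
  A^2 * (48*d^2 + 8*d^4) = 8*A^10 + 80*A^6 + 144*A^2 + 80*A^-2 + 8*A^-6
  A^0 * (47*d + 22*d^3 + d^5) = -A^10 - 27*A^6 - 123*A^2 - 123*A^-2 - 27*A^-6 - A^-10
  A^-2 * (23 + 29*d^2 + 4*d^4) = 4*A^6 + 45*A^2 + 105*A^-2 + 45*A^-6 + 4*A^-10
  A^-4 * (22*d + 6*d^3) = -6*A^2 - 40*A^-2 - 40*A^-6 - 6*A^-10
  A^-6 * (8*d^2) = 8*A^-2 + 16*A^-6 + 8*A^-10
  A^-8 * (d^3) = -A^-2 - 3*A^-6 - 3*A^-10 - A^-14
Summing the groups: <K> = -A^18 + 2*A^14 - 3*A^10 + 4*A^6 - 4*A^2 + 4*A^-2 - 2*A^-6 + 2*A^-10 - A^-14
Normalise by the writhe: (-A^3)^(-w) = (-A^3)^(2) = A^6, so f(A) = A^6 * <K> = -A^24 + 2*A^20 - 3*A^16 + 4*A^12 - 4*A^8 + 4*A^4 - 2 + 2*A^-4 - A^-8.
Substitute A = t^(-1/4), i.e. A^e → t^(-e/4): V(t) = -t^2 + 2*t - 2 + 4*t^-1 - 4*t^-2 + 4*t^-3 - 3*t^-4 + 2*t^-5 - t^-6

Answer: -t^2 + 2*t - 2 + 4*t^-1 - 4*t^-2 + 4*t^-3 - 3*t^-4 + 2*t^-5 - t^-6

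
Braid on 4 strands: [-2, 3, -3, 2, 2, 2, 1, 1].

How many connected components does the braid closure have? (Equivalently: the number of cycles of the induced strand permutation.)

Track the strand permutation on 4 strands, starting from identity.
  step 1: s2^-1 swaps positions 2,3 -> [1 3 2 4]
  step 2: s3 swaps positions 3,4 -> [1 3 4 2]
  step 3: s3^-1 swaps positions 3,4 -> [1 3 2 4]
  step 4: s2 swaps positions 2,3 -> [1 2 3 4]
  step 5: s2 swaps positions 2,3 -> [1 3 2 4]
  step 6: s2 swaps positions 2,3 -> [1 2 3 4]
  step 7: s1 swaps positions 1,2 -> [2 1 3 4]
  step 8: s1 swaps positions 1,2 -> [1 2 3 4]
Final permutation (position -> original strand): [1 2 3 4]
Closure components = cycle count of this permutation = 4.

Answer: 4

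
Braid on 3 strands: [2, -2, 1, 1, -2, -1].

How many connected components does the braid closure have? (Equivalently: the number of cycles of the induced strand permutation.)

1

Derivation:
Track the strand permutation on 3 strands, starting from identity.
  step 1: s2 swaps positions 2,3 -> [1 3 2]
  step 2: s2^-1 swaps positions 2,3 -> [1 2 3]
  step 3: s1 swaps positions 1,2 -> [2 1 3]
  step 4: s1 swaps positions 1,2 -> [1 2 3]
  step 5: s2^-1 swaps positions 2,3 -> [1 3 2]
  step 6: s1^-1 swaps positions 1,2 -> [3 1 2]
Final permutation (position -> original strand): [3 1 2]
Closure components = cycle count of this permutation = 1.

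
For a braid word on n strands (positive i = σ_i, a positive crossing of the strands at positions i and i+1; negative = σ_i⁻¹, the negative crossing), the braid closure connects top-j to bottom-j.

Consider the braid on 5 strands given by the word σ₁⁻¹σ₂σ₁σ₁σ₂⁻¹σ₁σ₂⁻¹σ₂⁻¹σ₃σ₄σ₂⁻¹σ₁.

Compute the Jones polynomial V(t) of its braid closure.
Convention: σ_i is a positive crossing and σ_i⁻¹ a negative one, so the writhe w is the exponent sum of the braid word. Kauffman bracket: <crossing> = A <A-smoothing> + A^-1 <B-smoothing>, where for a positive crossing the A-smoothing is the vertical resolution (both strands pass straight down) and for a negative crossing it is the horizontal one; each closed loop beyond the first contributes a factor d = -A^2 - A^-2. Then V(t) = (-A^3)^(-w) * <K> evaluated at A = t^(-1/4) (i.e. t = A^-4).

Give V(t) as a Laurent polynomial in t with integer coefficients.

The presented braid s1^-1 s2 s1 s1 s2^-1 s1 s2^-1 s2^-1 s3 s4 s2^-1 s1 on 5 strands reduces by inverse Markov moves (closure unchanged at each step):
  Deconjugate: the word is γ·β·γ⁻¹ with γ = s1^-1 s2 (prefix) and γ⁻¹ = s2^-1 s1 (suffix); strip both.
  Destabilize: the word has the form β·s4 where s4 occurs only as the final letter (β ∈ B_4); drop it and the last strand → 4 strands.
  Destabilize: the word has the form β·s3 where s3 occurs only as the final letter (β ∈ B_3); drop it and the last strand → 3 strands.
Reduced to β = s1 s1 s2^-1 s1 s2^-1 s2^-1 on 3 strands, 6 crossings.
Compute on β:
Braid: s1 s1 s2^-1 s1 s2^-1 s2^-1 on 3 strands, 6 crossings.
Writhe w = (#positive) - (#negative) = 3 - 3 = 0.
State-sum expansion of <K>. There are 2^6 = 64 states.
Each crossing splits two ways (0=vertical, 1=horizontal). The state's weight is A^(#A-smoothings - #B-smoothings) * d^(loops - 1).
Tabulate the states by total A-exponent and number of loops L (A-exp: L × count):
  A^6: L=4 ×1
  A^4: L=3 ×6
  A^2: L=2 ×14, L=4 ×1
  A^0: L=1 ×13, L=3 ×7
  A^-2: L=2 ×14, L=4 ×1
  A^-4: L=3 ×6
  A^-6: L=4 ×1
Each group contributes A^e * Σ count * d^(L-1):
Powers of d = -A^2 - A^-2: d^2 = A^4 + 2 + A^-4; d^3 = -A^6 - 3*A^2 - 3*A^-2 - A^-6.
  A^6 * (d^3) = -A^12 - 3*A^8 - 3*A^4 - 1
  A^4 * (6*d^2) = 6*A^8 + 12*A^4 + 6
  A^2 * (14*d + d^3) = -A^8 - 17*A^4 - 17 - A^-4
  A^0 * (13 + 7*d^2) = 7*A^4 + 27 + 7*A^-4
  A^-2 * (14*d + d^3) = -A^4 - 17 - 17*A^-4 - A^-8
  A^-4 * (6*d^2) = 6 + 12*A^-4 + 6*A^-8
  A^-6 * (d^3) = -1 - 3*A^-4 - 3*A^-8 - A^-12
Summing the groups: <K> = -A^12 + 2*A^8 - 2*A^4 + 3 - 2*A^-4 + 2*A^-8 - A^-12
Normalise by the writhe: (-A^3)^(-w) = (-A^3)^(0) = 1, so f(A) = 1 * <K> = -A^12 + 2*A^8 - 2*A^4 + 3 - 2*A^-4 + 2*A^-8 - A^-12.
Substitute A = t^(-1/4), i.e. A^e → t^(-e/4): V(t) = -t^3 + 2*t^2 - 2*t + 3 - 2*t^-1 + 2*t^-2 - t^-3

Answer: -t^3 + 2*t^2 - 2*t + 3 - 2*t^-1 + 2*t^-2 - t^-3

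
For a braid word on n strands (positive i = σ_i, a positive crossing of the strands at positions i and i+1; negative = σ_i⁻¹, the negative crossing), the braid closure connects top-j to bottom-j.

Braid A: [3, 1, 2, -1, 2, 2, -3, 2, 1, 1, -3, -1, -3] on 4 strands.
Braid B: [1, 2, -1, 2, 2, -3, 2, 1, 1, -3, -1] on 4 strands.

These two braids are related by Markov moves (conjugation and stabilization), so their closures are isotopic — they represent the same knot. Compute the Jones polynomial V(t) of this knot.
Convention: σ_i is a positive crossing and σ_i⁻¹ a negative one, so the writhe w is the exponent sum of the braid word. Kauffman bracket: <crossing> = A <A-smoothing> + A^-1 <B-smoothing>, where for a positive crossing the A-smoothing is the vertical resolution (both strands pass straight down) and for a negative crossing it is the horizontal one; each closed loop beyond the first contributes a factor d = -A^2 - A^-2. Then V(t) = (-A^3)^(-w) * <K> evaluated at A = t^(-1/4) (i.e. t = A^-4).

t^7 - 2*t^6 + 3*t^5 - 5*t^4 + 5*t^3 - 4*t^2 + 4*t - 2 + t^-1

Derivation:
Markov-equivalent braids have isotopic closures, hence identical knot invariants. Strip the Markov moves from each word to reach a common short braid β, then compute V(t) once on β.
Braid A: s3 s1 s2 s1^-1 s2 s2 s3^-1 s2 s1 s1 s3^-1 s1^-1 s3^-1 on 4 strands reduces by inverse Markov moves (closure unchanged at each step):
  Deconjugate: the word is γ·β·γ⁻¹ with γ = s3 s1 (prefix) and γ⁻¹ = s1^-1 s3^-1 (suffix); strip both.
Reduced to β = s2 s1^-1 s2 s2 s3^-1 s2 s1 s1 s3^-1 on 4 strands, 9 crossings.
Braid B: s1 s2 s1^-1 s2 s2 s3^-1 s2 s1 s1 s3^-1 s1^-1 on 4 strands reduces by inverse Markov moves (closure unchanged at each step):
  Deconjugate: the word is γ·β·γ⁻¹ with γ = s1 (prefix) and γ⁻¹ = s1^-1 (suffix); strip both.
Reduced to β = s2 s1^-1 s2 s2 s3^-1 s2 s1 s1 s3^-1 on 4 strands, 9 crossings.
Both give the same β = s2 s1^-1 s2 s2 s3^-1 s2 s1 s1 s3^-1 on 4 strands, so one state sum suffices:
Braid: s2 s1^-1 s2 s2 s3^-1 s2 s1 s1 s3^-1 on 4 strands, 9 crossings.
Writhe w = (#positive) - (#negative) = 6 - 3 = 3.
State-sum expansion of <K>. There are 2^9 = 512 states.
Each crossing splits two ways (0=vertical, 1=horizontal). The state's weight is A^(#A-smoothings - #B-smoothings) * d^(loops - 1).
Tabulate the states by total A-exponent and number of loops L (A-exp: L × count):
  A^9: L=3 ×1
  A^7: L=2 ×6, L=4 ×3
  A^5: L=1 ×11, L=3 ×24, L=5 ×1
  A^3: L=2 ×68, L=4 ×16
  A^1: L=1 ×38, L=3 ×85, L=5 ×3
  A^-1: L=2 ×77, L=4 ×49
  A^-3: L=3 ×69, L=5 ×15
  A^-5: L=4 ×34, L=6 ×2
  A^-7: L=5 ×9
  A^-9: L=6 ×1
Each group contributes A^e * Σ count * d^(L-1):
Powers of d = -A^2 - A^-2: d^2 = A^4 + 2 + A^-4; d^3 = -A^6 - 3*A^2 - 3*A^-2 - A^-6; d^4 = A^8 + 4*A^4 + 6 + 4*A^-4 + A^-8; d^5 = -A^10 - 5*A^6 - 10*A^2 - 10*A^-2 - 5*A^-6 - A^-10.
  A^9 * (d^2) = A^13 + 2*A^9 + A^5
  A^7 * (6*d + 3*d^3) = -3*A^13 - 15*A^9 - 15*A^5 - 3*A
  A^5 * (11 + 24*d^2 + d^4) = A^13 + 28*A^9 + 65*A^5 + 28*A + A^-3
  A^3 * (68*d + 16*d^3) = -16*A^9 - 116*A^5 - 116*A - 16*A^-3
  A^1 * (38 + 85*d^2 + 3*d^4) = 3*A^9 + 97*A^5 + 226*A + 97*A^-3 + 3*A^-7
  A^-1 * (77*d + 49*d^3) = -49*A^5 - 224*A - 224*A^-3 - 49*A^-7
  A^-3 * (69*d^2 + 15*d^4) = 15*A^5 + 129*A + 228*A^-3 + 129*A^-7 + 15*A^-11
  A^-5 * (34*d^3 + 2*d^5) = -2*A^5 - 44*A - 122*A^-3 - 122*A^-7 - 44*A^-11 - 2*A^-15
  A^-7 * (9*d^4) = 9*A + 36*A^-3 + 54*A^-7 + 36*A^-11 + 9*A^-15
  A^-9 * (d^5) = -A - 5*A^-3 - 10*A^-7 - 10*A^-11 - 5*A^-15 - A^-19
Summing the groups: <K> = -A^13 + 2*A^9 - 4*A^5 + 4*A - 5*A^-3 + 5*A^-7 - 3*A^-11 + 2*A^-15 - A^-19
Normalise by the writhe: (-A^3)^(-w) = (-A^3)^(-3) = -A^-9, so f(A) = -A^-9 * <K> = A^4 - 2 + 4*A^-4 - 4*A^-8 + 5*A^-12 - 5*A^-16 + 3*A^-20 - 2*A^-24 + A^-28.
Substitute A = t^(-1/4), i.e. A^e → t^(-e/4): V(t) = t^7 - 2*t^6 + 3*t^5 - 5*t^4 + 5*t^3 - 4*t^2 + 4*t - 2 + t^-1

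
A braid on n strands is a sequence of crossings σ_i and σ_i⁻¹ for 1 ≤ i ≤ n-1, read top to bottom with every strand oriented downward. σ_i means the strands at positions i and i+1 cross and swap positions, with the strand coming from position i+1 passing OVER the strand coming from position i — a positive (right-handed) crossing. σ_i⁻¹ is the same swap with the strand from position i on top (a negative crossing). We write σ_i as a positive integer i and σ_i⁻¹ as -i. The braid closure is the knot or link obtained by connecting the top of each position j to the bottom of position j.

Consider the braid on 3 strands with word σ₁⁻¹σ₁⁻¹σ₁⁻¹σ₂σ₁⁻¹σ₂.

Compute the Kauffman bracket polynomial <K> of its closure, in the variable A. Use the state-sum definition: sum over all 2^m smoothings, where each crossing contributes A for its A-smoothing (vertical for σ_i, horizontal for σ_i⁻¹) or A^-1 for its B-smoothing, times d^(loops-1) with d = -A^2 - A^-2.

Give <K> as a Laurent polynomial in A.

A^14 - 2*A^10 + 2*A^6 - 2*A^2 + 2*A^-2 - A^-6 + A^-10

Derivation:
Braid: s1^-1 s1^-1 s1^-1 s2 s1^-1 s2 on 3 strands, 6 crossings.
Writhe w = (#positive) - (#negative) = 2 - 4 = -2.
Enumerate smoothing states for the bracket polynomial. There are 2^6 = 64 states.
Smooth each crossing (0=||, 1=⌣⌢); contribution A^(Σ sign_k(1-2s_k)) * d^(L-1).
Tabulate the states by total A-exponent and number of loops L (A-exp: L × count):
  A^6: L=5 ×1
  A^4: L=4 ×6
  A^2: L=3 ×15
  A^0: L=2 ×19, L=4 ×1
  A^-2: L=1 ×11, L=3 ×4
  A^-4: L=2 ×6
  A^-6: L=3 ×1
Each group contributes A^e * Σ count * d^(L-1):
Powers of d = -A^2 - A^-2: d^2 = A^4 + 2 + A^-4; d^3 = -A^6 - 3*A^2 - 3*A^-2 - A^-6; d^4 = A^8 + 4*A^4 + 6 + 4*A^-4 + A^-8.
  A^6 * (d^4) = A^14 + 4*A^10 + 6*A^6 + 4*A^2 + A^-2
  A^4 * (6*d^3) = -6*A^10 - 18*A^6 - 18*A^2 - 6*A^-2
  A^2 * (15*d^2) = 15*A^6 + 30*A^2 + 15*A^-2
  A^0 * (19*d + d^3) = -A^6 - 22*A^2 - 22*A^-2 - A^-6
  A^-2 * (11 + 4*d^2) = 4*A^2 + 19*A^-2 + 4*A^-6
  A^-4 * (6*d) = -6*A^-2 - 6*A^-6
  A^-6 * (d^2) = A^-2 + 2*A^-6 + A^-10
Summing the groups: <K> = A^14 - 2*A^10 + 2*A^6 - 2*A^2 + 2*A^-2 - A^-6 + A^-10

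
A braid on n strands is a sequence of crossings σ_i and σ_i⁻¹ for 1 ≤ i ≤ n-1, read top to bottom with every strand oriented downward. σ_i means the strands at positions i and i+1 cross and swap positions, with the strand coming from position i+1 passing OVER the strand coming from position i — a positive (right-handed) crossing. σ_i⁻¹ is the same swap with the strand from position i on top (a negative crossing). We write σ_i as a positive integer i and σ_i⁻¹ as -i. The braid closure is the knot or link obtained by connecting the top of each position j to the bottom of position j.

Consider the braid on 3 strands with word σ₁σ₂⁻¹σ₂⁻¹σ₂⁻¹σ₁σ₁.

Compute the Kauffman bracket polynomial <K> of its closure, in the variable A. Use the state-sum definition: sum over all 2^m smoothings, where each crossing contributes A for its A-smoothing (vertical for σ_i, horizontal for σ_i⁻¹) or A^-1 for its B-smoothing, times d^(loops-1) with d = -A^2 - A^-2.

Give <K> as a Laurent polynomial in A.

Braid: s1 s2^-1 s2^-1 s2^-1 s1 s1 on 3 strands, 6 crossings.
Writhe w = (#positive) - (#negative) = 3 - 3 = 0.
State-sum expansion of <K>. There are 2^6 = 64 states.
For each crossing: s=0 is the vertical smoothing, s=1 horizontal. Crossing k contributes A^(sign_k * (1 - 2*s_k)); loop factor d = -A^2 - A^-2.
Tabulate the states by total A-exponent and number of loops L (A-exp: L × count):
  A^6: L=4 ×1
  A^4: L=3 ×6
  A^2: L=2 ×12, L=4 ×3
  A^0: L=1 ×9, L=3 ×10, L=5 ×1
  A^-2: L=2 ×12, L=4 ×3
  A^-4: L=3 ×6
  A^-6: L=4 ×1
Each group contributes A^e * Σ count * d^(L-1):
Powers of d = -A^2 - A^-2: d^2 = A^4 + 2 + A^-4; d^3 = -A^6 - 3*A^2 - 3*A^-2 - A^-6; d^4 = A^8 + 4*A^4 + 6 + 4*A^-4 + A^-8.
  A^6 * (d^3) = -A^12 - 3*A^8 - 3*A^4 - 1
  A^4 * (6*d^2) = 6*A^8 + 12*A^4 + 6
  A^2 * (12*d + 3*d^3) = -3*A^8 - 21*A^4 - 21 - 3*A^-4
  A^0 * (9 + 10*d^2 + d^4) = A^8 + 14*A^4 + 35 + 14*A^-4 + A^-8
  A^-2 * (12*d + 3*d^3) = -3*A^4 - 21 - 21*A^-4 - 3*A^-8
  A^-4 * (6*d^2) = 6 + 12*A^-4 + 6*A^-8
  A^-6 * (d^3) = -1 - 3*A^-4 - 3*A^-8 - A^-12
Summing the groups: <K> = -A^12 + A^8 - A^4 + 3 - A^-4 + A^-8 - A^-12

Answer: -A^12 + A^8 - A^4 + 3 - A^-4 + A^-8 - A^-12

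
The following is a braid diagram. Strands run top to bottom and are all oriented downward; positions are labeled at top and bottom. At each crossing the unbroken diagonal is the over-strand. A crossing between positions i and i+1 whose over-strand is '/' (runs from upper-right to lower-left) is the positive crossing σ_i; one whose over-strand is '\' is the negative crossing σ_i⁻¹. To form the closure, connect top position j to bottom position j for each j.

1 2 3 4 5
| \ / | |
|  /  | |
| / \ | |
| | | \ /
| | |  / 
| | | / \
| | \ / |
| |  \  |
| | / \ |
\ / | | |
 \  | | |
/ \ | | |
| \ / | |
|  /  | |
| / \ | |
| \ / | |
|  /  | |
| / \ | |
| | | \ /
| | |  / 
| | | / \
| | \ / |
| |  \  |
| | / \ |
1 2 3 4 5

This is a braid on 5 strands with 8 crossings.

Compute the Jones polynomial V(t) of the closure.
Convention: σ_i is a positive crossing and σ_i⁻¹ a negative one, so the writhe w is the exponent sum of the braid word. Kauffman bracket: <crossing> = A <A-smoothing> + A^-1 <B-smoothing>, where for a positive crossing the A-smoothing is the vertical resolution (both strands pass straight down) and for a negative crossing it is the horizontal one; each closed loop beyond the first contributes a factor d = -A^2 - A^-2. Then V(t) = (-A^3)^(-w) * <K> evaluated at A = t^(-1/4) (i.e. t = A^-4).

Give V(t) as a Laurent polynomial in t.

-t^6 + 2*t^5 - 3*t^4 + 4*t^3 - 3*t^2 + 3*t - 2 + t^-1

Derivation:
Reading the diagram top to bottom ('/'-over between positions i,i+1 = s_i, '\'-over = s_i^-1): braid word = s2 s4 s3^-1 s1^-1 s2 s2 s4 s3^-1.
Braid: s2 s4 s3^-1 s1^-1 s2 s2 s4 s3^-1 on 5 strands, 8 crossings.
Writhe w = (#positive) - (#negative) = 5 - 3 = 2.
Computing the Kauffman bracket via state sum. There are 2^8 = 256 states.
For each crossing: s=0 is the vertical smoothing, s=1 horizontal. Crossing k contributes A^(sign_k * (1 - 2*s_k)); loop factor d = -A^2 - A^-2.
Tabulate the states by total A-exponent and number of loops L (A-exp: L × count):
  A^8: L=4 ×1
  A^6: L=3 ×7, L=5 ×1
  A^4: L=2 ×19, L=4 ×9
  A^2: L=1 ×19, L=3 ×35, L=5 ×2
  A^0: L=2 ×48, L=4 ×22
  A^-2: L=3 ×49, L=5 ×7
  A^-4: L=4 ×27, L=6 ×1
  A^-6: L=5 ×8
  A^-8: L=6 ×1
Each group contributes A^e * Σ count * d^(L-1):
Powers of d = -A^2 - A^-2: d^2 = A^4 + 2 + A^-4; d^3 = -A^6 - 3*A^2 - 3*A^-2 - A^-6; d^4 = A^8 + 4*A^4 + 6 + 4*A^-4 + A^-8; d^5 = -A^10 - 5*A^6 - 10*A^2 - 10*A^-2 - 5*A^-6 - A^-10.
  A^8 * (d^3) = -A^14 - 3*A^10 - 3*A^6 - A^2
  A^6 * (7*d^2 + d^4) = A^14 + 11*A^10 + 20*A^6 + 11*A^2 + A^-2
  A^4 * (19*d + 9*d^3) = -9*A^10 - 46*A^6 - 46*A^2 - 9*A^-2
  A^2 * (19 + 35*d^2 + 2*d^4) = 2*A^10 + 43*A^6 + 101*A^2 + 43*A^-2 + 2*A^-6
  A^0 * (48*d + 22*d^3) = -22*A^6 - 114*A^2 - 114*A^-2 - 22*A^-6
  A^-2 * (49*d^2 + 7*d^4) = 7*A^6 + 77*A^2 + 140*A^-2 + 77*A^-6 + 7*A^-10
  A^-4 * (27*d^3 + d^5) = -A^6 - 32*A^2 - 91*A^-2 - 91*A^-6 - 32*A^-10 - A^-14
  A^-6 * (8*d^4) = 8*A^2 + 32*A^-2 + 48*A^-6 + 32*A^-10 + 8*A^-14
  A^-8 * (d^5) = -A^2 - 5*A^-2 - 10*A^-6 - 10*A^-10 - 5*A^-14 - A^-18
Summing the groups: <K> = A^10 - 2*A^6 + 3*A^2 - 3*A^-2 + 4*A^-6 - 3*A^-10 + 2*A^-14 - A^-18
Normalise by the writhe: (-A^3)^(-w) = (-A^3)^(-2) = A^-6, so f(A) = A^-6 * <K> = A^4 - 2 + 3*A^-4 - 3*A^-8 + 4*A^-12 - 3*A^-16 + 2*A^-20 - A^-24.
Substitute A = t^(-1/4), i.e. A^e → t^(-e/4): V(t) = -t^6 + 2*t^5 - 3*t^4 + 4*t^3 - 3*t^2 + 3*t - 2 + t^-1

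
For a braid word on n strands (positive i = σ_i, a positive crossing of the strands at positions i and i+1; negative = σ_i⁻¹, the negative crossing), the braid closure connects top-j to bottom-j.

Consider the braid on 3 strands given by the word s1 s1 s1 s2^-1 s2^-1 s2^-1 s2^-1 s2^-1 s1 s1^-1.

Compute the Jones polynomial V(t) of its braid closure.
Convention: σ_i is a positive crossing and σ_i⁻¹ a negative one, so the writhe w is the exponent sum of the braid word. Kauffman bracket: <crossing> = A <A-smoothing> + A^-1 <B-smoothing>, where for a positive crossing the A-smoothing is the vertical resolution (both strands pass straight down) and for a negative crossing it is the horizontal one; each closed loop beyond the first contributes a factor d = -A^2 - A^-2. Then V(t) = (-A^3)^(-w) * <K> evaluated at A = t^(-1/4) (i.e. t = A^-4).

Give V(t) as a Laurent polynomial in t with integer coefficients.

-t^2 + t - 1 + 3*t^-1 - 2*t^-2 + 3*t^-3 - 2*t^-4 + t^-5 - t^-6

Derivation:
The presented braid s1 s1 s1 s2^-1 s2^-1 s2^-1 s2^-1 s2^-1 s1 s1^-1 on 3 strands reduces by inverse Markov moves (closure unchanged at each step):
  Deconjugate: the word is γ·β·γ⁻¹ with γ = s1 (prefix) and γ⁻¹ = s1^-1 (suffix); strip both.
Reduced to β = s1 s1 s2^-1 s2^-1 s2^-1 s2^-1 s2^-1 s1 on 3 strands, 8 crossings.
Compute on β:
Braid: s1 s1 s2^-1 s2^-1 s2^-1 s2^-1 s2^-1 s1 on 3 strands, 8 crossings.
Writhe w = (#positive) - (#negative) = 3 - 5 = -2.
Computing the Kauffman bracket via state sum. There are 2^8 = 256 states.
For each crossing: s=0 is the vertical smoothing, s=1 horizontal. Crossing k contributes A^(sign_k * (1 - 2*s_k)); loop factor d = -A^2 - A^-2.
Tabulate the states by total A-exponent and number of loops L (A-exp: L × count):
  A^8: L=6 ×1
  A^6: L=5 ×8
  A^4: L=4 ×25, L=6 ×3
  A^2: L=3 ×40, L=5 ×15, L=7 ×1
  A^0: L=2 ×35, L=4 ×30, L=6 ×5
  A^-2: L=1 ×15, L=3 ×31, L=5 ×10
  A^-4: L=2 ×18, L=4 ×10
  A^-6: L=3 ×8
  A^-8: L=4 ×1
Each group contributes A^e * Σ count * d^(L-1):
Powers of d = -A^2 - A^-2: d^2 = A^4 + 2 + A^-4; d^3 = -A^6 - 3*A^2 - 3*A^-2 - A^-6; d^4 = A^8 + 4*A^4 + 6 + 4*A^-4 + A^-8; d^5 = -A^10 - 5*A^6 - 10*A^2 - 10*A^-2 - 5*A^-6 - A^-10; d^6 = A^12 + 6*A^8 + 15*A^4 + 20 + 15*A^-4 + 6*A^-8 + A^-12.
  A^8 * (d^5) = -A^18 - 5*A^14 - 10*A^10 - 10*A^6 - 5*A^2 - A^-2
  A^6 * (8*d^4) = 8*A^14 + 32*A^10 + 48*A^6 + 32*A^2 + 8*A^-2
  A^4 * (25*d^3 + 3*d^5) = -3*A^14 - 40*A^10 - 105*A^6 - 105*A^2 - 40*A^-2 - 3*A^-6
  A^2 * (40*d^2 + 15*d^4 + d^6) = A^14 + 21*A^10 + 115*A^6 + 190*A^2 + 115*A^-2 + 21*A^-6 + A^-10
  A^0 * (35*d + 30*d^3 + 5*d^5) = -5*A^10 - 55*A^6 - 175*A^2 - 175*A^-2 - 55*A^-6 - 5*A^-10
  A^-2 * (15 + 31*d^2 + 10*d^4) = 10*A^6 + 71*A^2 + 137*A^-2 + 71*A^-6 + 10*A^-10
  A^-4 * (18*d + 10*d^3) = -10*A^2 - 48*A^-2 - 48*A^-6 - 10*A^-10
  A^-6 * (8*d^2) = 8*A^-2 + 16*A^-6 + 8*A^-10
  A^-8 * (d^3) = -A^-2 - 3*A^-6 - 3*A^-10 - A^-14
Summing the groups: <K> = -A^18 + A^14 - 2*A^10 + 3*A^6 - 2*A^2 + 3*A^-2 - A^-6 + A^-10 - A^-14
Normalise by the writhe: (-A^3)^(-w) = (-A^3)^(2) = A^6, so f(A) = A^6 * <K> = -A^24 + A^20 - 2*A^16 + 3*A^12 - 2*A^8 + 3*A^4 - 1 + A^-4 - A^-8.
Substitute A = t^(-1/4), i.e. A^e → t^(-e/4): V(t) = -t^2 + t - 1 + 3*t^-1 - 2*t^-2 + 3*t^-3 - 2*t^-4 + t^-5 - t^-6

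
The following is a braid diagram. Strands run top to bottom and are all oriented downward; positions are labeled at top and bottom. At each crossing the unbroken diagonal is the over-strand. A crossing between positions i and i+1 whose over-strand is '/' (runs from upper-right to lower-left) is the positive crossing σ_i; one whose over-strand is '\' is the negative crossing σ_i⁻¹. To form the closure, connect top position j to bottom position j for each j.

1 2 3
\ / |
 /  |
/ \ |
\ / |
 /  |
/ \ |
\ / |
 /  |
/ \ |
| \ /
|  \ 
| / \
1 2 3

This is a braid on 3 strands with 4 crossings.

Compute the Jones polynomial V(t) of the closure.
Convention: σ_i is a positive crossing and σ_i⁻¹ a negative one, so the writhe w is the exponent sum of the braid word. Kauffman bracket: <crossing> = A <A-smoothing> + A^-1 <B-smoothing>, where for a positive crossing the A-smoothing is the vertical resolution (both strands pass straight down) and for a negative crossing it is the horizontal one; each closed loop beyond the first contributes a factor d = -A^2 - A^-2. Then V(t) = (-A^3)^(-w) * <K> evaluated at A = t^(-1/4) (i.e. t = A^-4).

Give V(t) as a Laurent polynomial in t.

Reading the diagram top to bottom ('/'-over between positions i,i+1 = s_i, '\'-over = s_i^-1): braid word = s1 s1 s1 s2^-1.
The presented braid s1 s1 s1 s2^-1 on 3 strands reduces by inverse Markov moves (closure unchanged at each step):
  Destabilize: the word has the form β·s2^-1 where s2^-1 occurs only as the final letter (β ∈ B_2); drop it and the last strand → 2 strands.
Reduced to β = s1 s1 s1 on 2 strands, 3 crossings.
Compute on β:
Braid: s1 s1 s1 on 2 strands, 3 crossings.
Writhe w = (#positive) - (#negative) = 3 - 0 = 3.
Enumerate smoothing states for the bracket polynomial. There are 2^3 = 8 states.
Each crossing splits two ways (0=vertical, 1=horizontal). The state's weight is A^(#A-smoothings - #B-smoothings) * d^(loops - 1).
  state 000: A-exp=+3, loops=2, term = A^3 * d^1
  state 001: A-exp=+1, loops=1, term = A^1 * d^0
  state 010: A-exp=+1, loops=1, term = A^1 * d^0
  state 011: A-exp=-1, loops=2, term = A^-1 * d^1
  state 100: A-exp=+1, loops=1, term = A^1 * d^0
  state 101: A-exp=-1, loops=2, term = A^-1 * d^1
  state 110: A-exp=-1, loops=2, term = A^-1 * d^1
  state 111: A-exp=-3, loops=3, term = A^-3 * d^2
Collect the terms by A-exponent (count of states per loop number):
Powers of d = -A^2 - A^-2: d^2 = A^4 + 2 + A^-4.
  A^3 * (d) = -A^5 - A
  A^1 * (3) = 3*A
  A^-1 * (3*d) = -3*A - 3*A^-3
  A^-3 * (d^2) = A + 2*A^-3 + A^-7
Summing the groups: <K> = -A^5 - A^-3 + A^-7
Normalise by the writhe: (-A^3)^(-w) = (-A^3)^(-3) = -A^-9, so f(A) = -A^-9 * <K> = A^-4 + A^-12 - A^-16.
Substitute A = t^(-1/4), i.e. A^e → t^(-e/4): V(t) = -t^4 + t^3 + t

Answer: -t^4 + t^3 + t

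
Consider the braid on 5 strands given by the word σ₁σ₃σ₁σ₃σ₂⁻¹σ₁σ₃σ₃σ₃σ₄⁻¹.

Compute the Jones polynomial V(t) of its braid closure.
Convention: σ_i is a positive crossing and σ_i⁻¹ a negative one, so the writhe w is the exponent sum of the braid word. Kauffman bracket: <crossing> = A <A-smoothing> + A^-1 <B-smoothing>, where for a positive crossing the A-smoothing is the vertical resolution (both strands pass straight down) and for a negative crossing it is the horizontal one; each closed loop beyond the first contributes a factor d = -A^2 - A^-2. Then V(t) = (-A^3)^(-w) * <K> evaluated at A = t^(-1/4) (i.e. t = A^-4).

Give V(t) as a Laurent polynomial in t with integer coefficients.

The presented braid s1 s3 s1 s3 s2^-1 s1 s3 s3 s3 s4^-1 on 5 strands reduces by inverse Markov moves (closure unchanged at each step):
  Destabilize: the word has the form β·s4^-1 where s4^-1 occurs only as the final letter (β ∈ B_4); drop it and the last strand → 4 strands.
Reduced to β = s1 s3 s1 s3 s2^-1 s1 s3 s3 s3 on 4 strands, 9 crossings.
Compute on β:
Braid: s1 s3 s1 s3 s2^-1 s1 s3 s3 s3 on 4 strands, 9 crossings.
Writhe w = (#positive) - (#negative) = 8 - 1 = 7.
State-sum expansion of <K>. There are 2^9 = 512 states.
Each crossing splits two ways (0=vertical, 1=horizontal). The state's weight is A^(#A-smoothings - #B-smoothings) * d^(loops - 1).
Tabulate the states by total A-exponent and number of loops L (A-exp: L × count):
  A^9: L=3 ×1
  A^7: L=2 ×8, L=4 ×1
  A^5: L=1 ×15, L=3 ×21
  A^3: L=2 ×60, L=4 ×24
  A^1: L=3 ×110, L=5 ×16
  A^-1: L=4 ×120, L=6 ×6
  A^-3: L=5 ×83, L=7 ×1
  A^-5: L=6 ×36
  A^-7: L=7 ×9
  A^-9: L=8 ×1
Each group contributes A^e * Σ count * d^(L-1):
Powers of d = -A^2 - A^-2: d^2 = A^4 + 2 + A^-4; d^3 = -A^6 - 3*A^2 - 3*A^-2 - A^-6; d^4 = A^8 + 4*A^4 + 6 + 4*A^-4 + A^-8; d^5 = -A^10 - 5*A^6 - 10*A^2 - 10*A^-2 - 5*A^-6 - A^-10; d^6 = A^12 + 6*A^8 + 15*A^4 + 20 + 15*A^-4 + 6*A^-8 + A^-12; d^7 = -A^14 - 7*A^10 - 21*A^6 - 35*A^2 - 35*A^-2 - 21*A^-6 - 7*A^-10 - A^-14.
  A^9 * (d^2) = A^13 + 2*A^9 + A^5
  A^7 * (8*d + d^3) = -A^13 - 11*A^9 - 11*A^5 - A
  A^5 * (15 + 21*d^2) = 21*A^9 + 57*A^5 + 21*A
  A^3 * (60*d + 24*d^3) = -24*A^9 - 132*A^5 - 132*A - 24*A^-3
  A^1 * (110*d^2 + 16*d^4) = 16*A^9 + 174*A^5 + 316*A + 174*A^-3 + 16*A^-7
  A^-1 * (120*d^3 + 6*d^5) = -6*A^9 - 150*A^5 - 420*A - 420*A^-3 - 150*A^-7 - 6*A^-11
  A^-3 * (83*d^4 + d^6) = A^9 + 89*A^5 + 347*A + 518*A^-3 + 347*A^-7 + 89*A^-11 + A^-15
  A^-5 * (36*d^5) = -36*A^5 - 180*A - 360*A^-3 - 360*A^-7 - 180*A^-11 - 36*A^-15
  A^-7 * (9*d^6) = 9*A^5 + 54*A + 135*A^-3 + 180*A^-7 + 135*A^-11 + 54*A^-15 + 9*A^-19
  A^-9 * (d^7) = -A^5 - 7*A - 21*A^-3 - 35*A^-7 - 35*A^-11 - 21*A^-15 - 7*A^-19 - A^-23
Summing the groups: <K> = -A^9 - 2*A + 2*A^-3 - 2*A^-7 + 3*A^-11 - 2*A^-15 + 2*A^-19 - A^-23
Normalise by the writhe: (-A^3)^(-w) = (-A^3)^(-7) = -A^-21, so f(A) = -A^-21 * <K> = A^-12 + 2*A^-20 - 2*A^-24 + 2*A^-28 - 3*A^-32 + 2*A^-36 - 2*A^-40 + A^-44.
Substitute A = t^(-1/4), i.e. A^e → t^(-e/4): V(t) = t^11 - 2*t^10 + 2*t^9 - 3*t^8 + 2*t^7 - 2*t^6 + 2*t^5 + t^3

Answer: t^11 - 2*t^10 + 2*t^9 - 3*t^8 + 2*t^7 - 2*t^6 + 2*t^5 + t^3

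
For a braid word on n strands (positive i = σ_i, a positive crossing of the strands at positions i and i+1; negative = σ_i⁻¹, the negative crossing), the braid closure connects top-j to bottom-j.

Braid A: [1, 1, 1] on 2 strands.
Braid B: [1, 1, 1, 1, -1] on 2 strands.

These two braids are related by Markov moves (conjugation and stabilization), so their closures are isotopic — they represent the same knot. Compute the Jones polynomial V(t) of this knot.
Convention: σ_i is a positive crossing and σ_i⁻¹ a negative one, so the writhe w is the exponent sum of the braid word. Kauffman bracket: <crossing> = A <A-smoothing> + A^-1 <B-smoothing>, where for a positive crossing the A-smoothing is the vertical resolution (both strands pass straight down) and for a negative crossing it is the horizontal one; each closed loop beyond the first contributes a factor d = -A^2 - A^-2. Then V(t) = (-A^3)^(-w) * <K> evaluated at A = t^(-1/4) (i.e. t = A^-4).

-t^4 + t^3 + t

Derivation:
Markov-equivalent braids have isotopic closures, hence identical knot invariants. Strip the Markov moves from each word to reach a common short braid β, then compute V(t) once on β.
Braid A: s1 s1 s1 on 2 strands has no conjugating prefix/suffix or stabilization to strip; take β = s1 s1 s1.
Braid B: s1 s1 s1 s1 s1^-1 on 2 strands reduces by inverse Markov moves (closure unchanged at each step):
  Deconjugate: the word is γ·β·γ⁻¹ with γ = s1 (prefix) and γ⁻¹ = s1^-1 (suffix); strip both.
Reduced to β = s1 s1 s1 on 2 strands, 3 crossings.
Both give the same β = s1 s1 s1 on 2 strands, so one state sum suffices:
Braid: s1 s1 s1 on 2 strands, 3 crossings.
Writhe w = (#positive) - (#negative) = 3 - 0 = 3.
State-sum expansion of <K>. There are 2^3 = 8 states.
Smooth each crossing (0=||, 1=⌣⌢); contribution A^(Σ sign_k(1-2s_k)) * d^(L-1).
  state 000: A-exp=+3, loops=2, term = A^3 * d^1
  state 001: A-exp=+1, loops=1, term = A^1 * d^0
  state 010: A-exp=+1, loops=1, term = A^1 * d^0
  state 011: A-exp=-1, loops=2, term = A^-1 * d^1
  state 100: A-exp=+1, loops=1, term = A^1 * d^0
  state 101: A-exp=-1, loops=2, term = A^-1 * d^1
  state 110: A-exp=-1, loops=2, term = A^-1 * d^1
  state 111: A-exp=-3, loops=3, term = A^-3 * d^2
Collect the terms by A-exponent (count of states per loop number):
Powers of d = -A^2 - A^-2: d^2 = A^4 + 2 + A^-4.
  A^3 * (d) = -A^5 - A
  A^1 * (3) = 3*A
  A^-1 * (3*d) = -3*A - 3*A^-3
  A^-3 * (d^2) = A + 2*A^-3 + A^-7
Summing the groups: <K> = -A^5 - A^-3 + A^-7
Normalise by the writhe: (-A^3)^(-w) = (-A^3)^(-3) = -A^-9, so f(A) = -A^-9 * <K> = A^-4 + A^-12 - A^-16.
Substitute A = t^(-1/4), i.e. A^e → t^(-e/4): V(t) = -t^4 + t^3 + t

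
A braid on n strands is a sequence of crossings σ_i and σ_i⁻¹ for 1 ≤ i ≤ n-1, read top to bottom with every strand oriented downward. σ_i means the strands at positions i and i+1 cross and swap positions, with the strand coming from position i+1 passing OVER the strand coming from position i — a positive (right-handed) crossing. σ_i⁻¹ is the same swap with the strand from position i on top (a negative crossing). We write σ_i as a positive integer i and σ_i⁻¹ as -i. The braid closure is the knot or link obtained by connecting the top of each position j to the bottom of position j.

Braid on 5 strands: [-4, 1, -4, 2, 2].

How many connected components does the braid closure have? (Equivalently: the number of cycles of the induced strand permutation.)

4

Derivation:
Track the strand permutation on 5 strands, starting from identity.
  step 1: s4^-1 swaps positions 4,5 -> [1 2 3 5 4]
  step 2: s1 swaps positions 1,2 -> [2 1 3 5 4]
  step 3: s4^-1 swaps positions 4,5 -> [2 1 3 4 5]
  step 4: s2 swaps positions 2,3 -> [2 3 1 4 5]
  step 5: s2 swaps positions 2,3 -> [2 1 3 4 5]
Final permutation (position -> original strand): [2 1 3 4 5]
Closure components = cycle count of this permutation = 4.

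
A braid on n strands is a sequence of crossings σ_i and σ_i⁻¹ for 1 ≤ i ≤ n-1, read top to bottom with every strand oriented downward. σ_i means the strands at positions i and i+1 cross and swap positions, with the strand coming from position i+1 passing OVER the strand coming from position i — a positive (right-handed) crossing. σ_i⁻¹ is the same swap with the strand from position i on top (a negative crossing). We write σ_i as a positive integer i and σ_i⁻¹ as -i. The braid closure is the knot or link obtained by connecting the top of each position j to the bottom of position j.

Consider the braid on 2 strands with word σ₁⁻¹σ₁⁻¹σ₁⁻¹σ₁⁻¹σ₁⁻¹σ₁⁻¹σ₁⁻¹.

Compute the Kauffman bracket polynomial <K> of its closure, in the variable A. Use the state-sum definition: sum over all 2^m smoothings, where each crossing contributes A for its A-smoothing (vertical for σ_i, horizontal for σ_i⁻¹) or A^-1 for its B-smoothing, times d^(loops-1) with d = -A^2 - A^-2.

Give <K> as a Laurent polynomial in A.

Braid: s1^-1 s1^-1 s1^-1 s1^-1 s1^-1 s1^-1 s1^-1 on 2 strands, 7 crossings.
Writhe w = (#positive) - (#negative) = 0 - 7 = -7.
Computing the Kauffman bracket via state sum. There are 2^7 = 128 states.
Each crossing splits two ways (0=vertical, 1=horizontal). The state's weight is A^(#A-smoothings - #B-smoothings) * d^(loops - 1).
Tabulate the states by total A-exponent and number of loops L (A-exp: L × count):
  A^7: L=7 ×1
  A^5: L=6 ×7
  A^3: L=5 ×21
  A^1: L=4 ×35
  A^-1: L=3 ×35
  A^-3: L=2 ×21
  A^-5: L=1 ×7
  A^-7: L=2 ×1
Each group contributes A^e * Σ count * d^(L-1):
Powers of d = -A^2 - A^-2: d^2 = A^4 + 2 + A^-4; d^3 = -A^6 - 3*A^2 - 3*A^-2 - A^-6; d^4 = A^8 + 4*A^4 + 6 + 4*A^-4 + A^-8; d^5 = -A^10 - 5*A^6 - 10*A^2 - 10*A^-2 - 5*A^-6 - A^-10; d^6 = A^12 + 6*A^8 + 15*A^4 + 20 + 15*A^-4 + 6*A^-8 + A^-12.
  A^7 * (d^6) = A^19 + 6*A^15 + 15*A^11 + 20*A^7 + 15*A^3 + 6*A^-1 + A^-5
  A^5 * (7*d^5) = -7*A^15 - 35*A^11 - 70*A^7 - 70*A^3 - 35*A^-1 - 7*A^-5
  A^3 * (21*d^4) = 21*A^11 + 84*A^7 + 126*A^3 + 84*A^-1 + 21*A^-5
  A^1 * (35*d^3) = -35*A^7 - 105*A^3 - 105*A^-1 - 35*A^-5
  A^-1 * (35*d^2) = 35*A^3 + 70*A^-1 + 35*A^-5
  A^-3 * (21*d) = -21*A^-1 - 21*A^-5
  A^-5 * (7) = 7*A^-5
  A^-7 * (d) = -A^-5 - A^-9
Summing the groups: <K> = A^19 - A^15 + A^11 - A^7 + A^3 - A^-1 - A^-9

Answer: A^19 - A^15 + A^11 - A^7 + A^3 - A^-1 - A^-9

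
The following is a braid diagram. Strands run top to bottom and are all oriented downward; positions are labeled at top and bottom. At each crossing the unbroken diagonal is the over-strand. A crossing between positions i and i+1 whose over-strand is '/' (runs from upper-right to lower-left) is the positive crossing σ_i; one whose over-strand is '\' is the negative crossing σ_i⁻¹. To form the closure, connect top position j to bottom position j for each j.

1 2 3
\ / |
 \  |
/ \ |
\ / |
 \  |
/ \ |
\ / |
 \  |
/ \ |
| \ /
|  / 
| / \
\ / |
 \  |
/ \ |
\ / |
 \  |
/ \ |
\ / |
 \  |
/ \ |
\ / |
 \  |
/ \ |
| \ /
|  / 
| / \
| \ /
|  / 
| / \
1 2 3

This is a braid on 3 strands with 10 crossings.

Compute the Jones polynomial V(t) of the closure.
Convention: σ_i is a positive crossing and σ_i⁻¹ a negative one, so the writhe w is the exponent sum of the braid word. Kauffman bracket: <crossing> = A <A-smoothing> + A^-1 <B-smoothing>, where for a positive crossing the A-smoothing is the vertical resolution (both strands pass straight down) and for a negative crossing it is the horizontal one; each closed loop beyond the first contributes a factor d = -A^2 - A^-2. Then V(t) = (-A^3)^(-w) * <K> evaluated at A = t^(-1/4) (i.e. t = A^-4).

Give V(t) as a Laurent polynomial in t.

-t + 2 - 3*t^-1 + 6*t^-2 - 6*t^-3 + 7*t^-4 - 7*t^-5 + 6*t^-6 - 4*t^-7 + 2*t^-8 - t^-9

Derivation:
Reading the diagram top to bottom ('/'-over between positions i,i+1 = s_i, '\'-over = s_i^-1): braid word = s1^-1 s1^-1 s1^-1 s2 s1^-1 s1^-1 s1^-1 s1^-1 s2 s2.
Braid: s1^-1 s1^-1 s1^-1 s2 s1^-1 s1^-1 s1^-1 s1^-1 s2 s2 on 3 strands, 10 crossings.
Writhe w = (#positive) - (#negative) = 3 - 7 = -4.
Enumerate smoothing states for the bracket polynomial. There are 2^10 = 1024 states.
Each crossing splits two ways (0=vertical, 1=horizontal). The state's weight is A^(#A-smoothings - #B-smoothings) * d^(loops - 1).
Tabulate the states by total A-exponent and number of loops L (A-exp: L × count):
  A^10: L=8 ×1
  A^8: L=7 ×10
  A^6: L=6 ×44, L=8 ×1
  A^4: L=5 ×112, L=7 ×8
  A^2: L=4 ×182, L=6 ×28
  A^0: L=3 ×194, L=5 ×58
  A^-2: L=2 ×130, L=4 ×79, L=6 ×1
  A^-4: L=1 ×45, L=3 ×70, L=5 ×5
  A^-6: L=2 ×36, L=4 ×9
  A^-8: L=3 ×10
  A^-10: L=4 ×1
Each group contributes A^e * Σ count * d^(L-1):
Powers of d = -A^2 - A^-2: d^2 = A^4 + 2 + A^-4; d^3 = -A^6 - 3*A^2 - 3*A^-2 - A^-6; d^4 = A^8 + 4*A^4 + 6 + 4*A^-4 + A^-8; d^5 = -A^10 - 5*A^6 - 10*A^2 - 10*A^-2 - 5*A^-6 - A^-10; d^6 = A^12 + 6*A^8 + 15*A^4 + 20 + 15*A^-4 + 6*A^-8 + A^-12; d^7 = -A^14 - 7*A^10 - 21*A^6 - 35*A^2 - 35*A^-2 - 21*A^-6 - 7*A^-10 - A^-14.
  A^10 * (d^7) = -A^24 - 7*A^20 - 21*A^16 - 35*A^12 - 35*A^8 - 21*A^4 - 7 - A^-4
  A^8 * (10*d^6) = 10*A^20 + 60*A^16 + 150*A^12 + 200*A^8 + 150*A^4 + 60 + 10*A^-4
  A^6 * (44*d^5 + d^7) = -A^20 - 51*A^16 - 241*A^12 - 475*A^8 - 475*A^4 - 241 - 51*A^-4 - A^-8
  A^4 * (112*d^4 + 8*d^6) = 8*A^16 + 160*A^12 + 568*A^8 + 832*A^4 + 568 + 160*A^-4 + 8*A^-8
  A^2 * (182*d^3 + 28*d^5) = -28*A^12 - 322*A^8 - 826*A^4 - 826 - 322*A^-4 - 28*A^-8
  A^0 * (194*d^2 + 58*d^4) = 58*A^8 + 426*A^4 + 736 + 426*A^-4 + 58*A^-8
  A^-2 * (130*d + 79*d^3 + d^5) = -A^8 - 84*A^4 - 377 - 377*A^-4 - 84*A^-8 - A^-12
  A^-4 * (45 + 70*d^2 + 5*d^4) = 5*A^4 + 90 + 215*A^-4 + 90*A^-8 + 5*A^-12
  A^-6 * (36*d + 9*d^3) = -9 - 63*A^-4 - 63*A^-8 - 9*A^-12
  A^-8 * (10*d^2) = 10*A^-4 + 20*A^-8 + 10*A^-12
  A^-10 * (d^3) = -A^-4 - 3*A^-8 - 3*A^-12 - A^-16
Summing the groups: <K> = -A^24 + 2*A^20 - 4*A^16 + 6*A^12 - 7*A^8 + 7*A^4 - 6 + 6*A^-4 - 3*A^-8 + 2*A^-12 - A^-16
Normalise by the writhe: (-A^3)^(-w) = (-A^3)^(4) = A^12, so f(A) = A^12 * <K> = -A^36 + 2*A^32 - 4*A^28 + 6*A^24 - 7*A^20 + 7*A^16 - 6*A^12 + 6*A^8 - 3*A^4 + 2 - A^-4.
Substitute A = t^(-1/4), i.e. A^e → t^(-e/4): V(t) = -t + 2 - 3*t^-1 + 6*t^-2 - 6*t^-3 + 7*t^-4 - 7*t^-5 + 6*t^-6 - 4*t^-7 + 2*t^-8 - t^-9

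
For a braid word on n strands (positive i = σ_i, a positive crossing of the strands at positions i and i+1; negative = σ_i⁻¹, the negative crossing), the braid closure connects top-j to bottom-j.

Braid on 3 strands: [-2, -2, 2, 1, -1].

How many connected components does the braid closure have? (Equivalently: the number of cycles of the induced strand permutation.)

Track the strand permutation on 3 strands, starting from identity.
  step 1: s2^-1 swaps positions 2,3 -> [1 3 2]
  step 2: s2^-1 swaps positions 2,3 -> [1 2 3]
  step 3: s2 swaps positions 2,3 -> [1 3 2]
  step 4: s1 swaps positions 1,2 -> [3 1 2]
  step 5: s1^-1 swaps positions 1,2 -> [1 3 2]
Final permutation (position -> original strand): [1 3 2]
Closure components = cycle count of this permutation = 2.

Answer: 2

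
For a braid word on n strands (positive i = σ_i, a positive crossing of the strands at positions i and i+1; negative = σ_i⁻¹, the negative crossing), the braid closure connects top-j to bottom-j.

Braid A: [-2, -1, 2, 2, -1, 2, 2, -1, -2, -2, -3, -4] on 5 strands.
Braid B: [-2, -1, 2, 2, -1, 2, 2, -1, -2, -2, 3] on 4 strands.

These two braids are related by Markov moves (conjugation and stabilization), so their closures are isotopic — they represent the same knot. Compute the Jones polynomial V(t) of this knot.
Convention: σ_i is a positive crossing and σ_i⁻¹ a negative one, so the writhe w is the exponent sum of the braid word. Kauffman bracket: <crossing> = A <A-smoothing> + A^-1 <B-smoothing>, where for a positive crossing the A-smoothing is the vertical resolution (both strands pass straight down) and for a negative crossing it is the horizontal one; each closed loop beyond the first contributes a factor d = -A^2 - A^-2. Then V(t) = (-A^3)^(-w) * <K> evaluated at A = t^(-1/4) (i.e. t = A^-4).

Markov-equivalent braids have isotopic closures, hence identical knot invariants. Strip the Markov moves from each word to reach a common short braid β, then compute V(t) once on β.
Braid A: s2^-1 s1^-1 s2 s2 s1^-1 s2 s2 s1^-1 s2^-1 s2^-1 s3^-1 s4^-1 on 5 strands reduces by inverse Markov moves (closure unchanged at each step):
  Destabilize: the word has the form β·s4^-1 where s4^-1 occurs only as the final letter (β ∈ B_4); drop it and the last strand → 4 strands.
  Destabilize: the word has the form β·s3^-1 where s3^-1 occurs only as the final letter (β ∈ B_3); drop it and the last strand → 3 strands.
Reduced to β = s2^-1 s1^-1 s2 s2 s1^-1 s2 s2 s1^-1 s2^-1 s2^-1 on 3 strands, 10 crossings.
Braid B: s2^-1 s1^-1 s2 s2 s1^-1 s2 s2 s1^-1 s2^-1 s2^-1 s3 on 4 strands reduces by inverse Markov moves (closure unchanged at each step):
  Destabilize: the word has the form β·s3 where s3 occurs only as the final letter (β ∈ B_3); drop it and the last strand → 3 strands.
Reduced to β = s2^-1 s1^-1 s2 s2 s1^-1 s2 s2 s1^-1 s2^-1 s2^-1 on 3 strands, 10 crossings.
Both give the same β = s2^-1 s1^-1 s2 s2 s1^-1 s2 s2 s1^-1 s2^-1 s2^-1 on 3 strands, so one state sum suffices:
Braid: s2^-1 s1^-1 s2 s2 s1^-1 s2 s2 s1^-1 s2^-1 s2^-1 on 3 strands, 10 crossings.
Writhe w = (#positive) - (#negative) = 4 - 6 = -2.
Enumerate smoothing states for the bracket polynomial. There are 2^10 = 1024 states.
Smooth each crossing (0=||, 1=⌣⌢); contribution A^(Σ sign_k(1-2s_k)) * d^(L-1).
Tabulate the states by total A-exponent and number of loops L (A-exp: L × count):
  A^10: L=5 ×1
  A^8: L=4 ×10
  A^6: L=3 ×39, L=5 ×6
  A^4: L=2 ×66, L=4 ×52, L=6 ×2
  A^2: L=1 ×45, L=3 ×124, L=5 ×41
  A^0: L=2 ×118, L=4 ×113, L=6 ×21
  A^-2: L=1 ×20, L=3 ×120, L=5 ×63, L=7 ×7
  A^-4: L=2 ×30, L=4 ×68, L=6 ×21, L=8 ×1
  A^-6: L=3 ×20, L=5 ×22, L=7 ×3
  A^-8: L=4 ×7, L=6 ×3
  A^-10: L=5 ×1
Each group contributes A^e * Σ count * d^(L-1):
Powers of d = -A^2 - A^-2: d^2 = A^4 + 2 + A^-4; d^3 = -A^6 - 3*A^2 - 3*A^-2 - A^-6; d^4 = A^8 + 4*A^4 + 6 + 4*A^-4 + A^-8; d^5 = -A^10 - 5*A^6 - 10*A^2 - 10*A^-2 - 5*A^-6 - A^-10; d^6 = A^12 + 6*A^8 + 15*A^4 + 20 + 15*A^-4 + 6*A^-8 + A^-12; d^7 = -A^14 - 7*A^10 - 21*A^6 - 35*A^2 - 35*A^-2 - 21*A^-6 - 7*A^-10 - A^-14.
  A^10 * (d^4) = A^18 + 4*A^14 + 6*A^10 + 4*A^6 + A^2
  A^8 * (10*d^3) = -10*A^14 - 30*A^10 - 30*A^6 - 10*A^2
  A^6 * (39*d^2 + 6*d^4) = 6*A^14 + 63*A^10 + 114*A^6 + 63*A^2 + 6*A^-2
  A^4 * (66*d + 52*d^3 + 2*d^5) = -2*A^14 - 62*A^10 - 242*A^6 - 242*A^2 - 62*A^-2 - 2*A^-6
  A^2 * (45 + 124*d^2 + 41*d^4) = 41*A^10 + 288*A^6 + 539*A^2 + 288*A^-2 + 41*A^-6
  A^0 * (118*d + 113*d^3 + 21*d^5) = -21*A^10 - 218*A^6 - 667*A^2 - 667*A^-2 - 218*A^-6 - 21*A^-10
  A^-2 * (20 + 120*d^2 + 63*d^4 + 7*d^6) = 7*A^10 + 105*A^6 + 477*A^2 + 778*A^-2 + 477*A^-6 + 105*A^-10 + 7*A^-14
  A^-4 * (30*d + 68*d^3 + 21*d^5 + d^7) = -A^10 - 28*A^6 - 194*A^2 - 479*A^-2 - 479*A^-6 - 194*A^-10 - 28*A^-14 - A^-18
  A^-6 * (20*d^2 + 22*d^4 + 3*d^6) = 3*A^6 + 40*A^2 + 153*A^-2 + 232*A^-6 + 153*A^-10 + 40*A^-14 + 3*A^-18
  A^-8 * (7*d^3 + 3*d^5) = -3*A^2 - 22*A^-2 - 51*A^-6 - 51*A^-10 - 22*A^-14 - 3*A^-18
  A^-10 * (d^4) = A^-2 + 4*A^-6 + 6*A^-10 + 4*A^-14 + A^-18
Summing the groups: <K> = A^18 - 2*A^14 + 3*A^10 - 4*A^6 + 4*A^2 - 4*A^-2 + 4*A^-6 - 2*A^-10 + A^-14
Normalise by the writhe: (-A^3)^(-w) = (-A^3)^(2) = A^6, so f(A) = A^6 * <K> = A^24 - 2*A^20 + 3*A^16 - 4*A^12 + 4*A^8 - 4*A^4 + 4 - 2*A^-4 + A^-8.
Substitute A = t^(-1/4), i.e. A^e → t^(-e/4): V(t) = t^2 - 2*t + 4 - 4*t^-1 + 4*t^-2 - 4*t^-3 + 3*t^-4 - 2*t^-5 + t^-6

Answer: t^2 - 2*t + 4 - 4*t^-1 + 4*t^-2 - 4*t^-3 + 3*t^-4 - 2*t^-5 + t^-6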